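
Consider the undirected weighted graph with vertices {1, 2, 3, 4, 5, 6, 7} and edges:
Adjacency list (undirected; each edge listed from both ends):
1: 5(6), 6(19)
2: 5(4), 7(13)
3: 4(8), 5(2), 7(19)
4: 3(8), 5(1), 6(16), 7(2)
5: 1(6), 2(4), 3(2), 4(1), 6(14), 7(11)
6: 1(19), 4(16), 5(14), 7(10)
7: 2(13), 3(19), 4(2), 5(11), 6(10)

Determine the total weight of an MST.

25

Sort edges by weight, then run Kruskal:
4 5 (1): add — endpoints in different components.
3 5 (2): add — endpoints in different components.
4 7 (2): add — endpoints in different components.
2 5 (4): add — endpoints in different components.
1 5 (6): add — endpoints in different components.
3 4 (8): skip — 3 and 4 already connected.
6 7 (10): add — endpoints in different components.
MST edges: 4 5, 3 5, 4 7, 2 5, 1 5, 6 7; total weight 1+2+2+4+6+10 = 25.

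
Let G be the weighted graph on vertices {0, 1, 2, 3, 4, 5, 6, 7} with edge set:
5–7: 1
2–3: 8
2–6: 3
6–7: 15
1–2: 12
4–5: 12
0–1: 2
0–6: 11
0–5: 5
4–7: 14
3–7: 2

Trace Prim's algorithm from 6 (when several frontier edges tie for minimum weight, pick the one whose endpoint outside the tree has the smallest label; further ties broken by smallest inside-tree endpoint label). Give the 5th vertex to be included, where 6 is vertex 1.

Prim, starting at 6.
Step 1: cheapest edge leaving the tree is 2–6 (3); add 2.
Step 2: cheapest edge leaving the tree is 2–3 (8); add 3.
Step 3: cheapest edge leaving the tree is 3–7 (2); add 7.
Step 4: cheapest edge leaving the tree is 5–7 (1); add 5.
Step 5: cheapest edge leaving the tree is 0–5 (5); add 0.
Step 6: cheapest edge leaving the tree is 0–1 (2); add 1.
Step 7: cheapest edge leaving the tree is 4–5 (12); add 4.
Vertex order: 6, 2, 3, 7, 5, 0, 1, 4. The 5th vertex is 5.

5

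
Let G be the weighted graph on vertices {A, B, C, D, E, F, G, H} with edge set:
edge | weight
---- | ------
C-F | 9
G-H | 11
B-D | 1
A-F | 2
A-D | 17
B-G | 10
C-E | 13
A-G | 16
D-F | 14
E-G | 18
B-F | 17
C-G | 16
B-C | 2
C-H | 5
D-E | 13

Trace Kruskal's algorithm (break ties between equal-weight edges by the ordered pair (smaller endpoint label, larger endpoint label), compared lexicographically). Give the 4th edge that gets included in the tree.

Kruskal's algorithm — process edges by increasing weight (ties by edge label):
B-D (1): add — endpoints in different components.
A-F (2): add — endpoints in different components.
B-C (2): add — endpoints in different components.
C-H (5): add — endpoints in different components.
C-F (9): add — endpoints in different components.
B-G (10): add — endpoints in different components.
G-H (11): skip — G and H already connected.
C-E (13): add — endpoints in different components.
The 4th edge added is C-H.

C-H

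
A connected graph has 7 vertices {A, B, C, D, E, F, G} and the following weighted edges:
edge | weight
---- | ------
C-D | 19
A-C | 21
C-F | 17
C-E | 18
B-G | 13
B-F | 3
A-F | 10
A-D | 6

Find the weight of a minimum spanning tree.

67

Sort edges by weight, then run Kruskal:
B-F (3): add — endpoints in different components.
A-D (6): add — endpoints in different components.
A-F (10): add — endpoints in different components.
B-G (13): add — endpoints in different components.
C-F (17): add — endpoints in different components.
C-E (18): add — endpoints in different components.
MST edges: B-F, A-D, A-F, B-G, C-F, C-E; total weight 3+6+10+13+17+18 = 67.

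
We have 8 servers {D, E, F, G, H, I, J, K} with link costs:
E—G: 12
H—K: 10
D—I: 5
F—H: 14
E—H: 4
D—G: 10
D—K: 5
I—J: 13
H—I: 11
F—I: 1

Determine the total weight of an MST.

48

Prim's algorithm from I:
Step 1: cheapest edge leaving the tree is F—I (1); add F.
Step 2: cheapest edge leaving the tree is D—I (5); add D.
Step 3: cheapest edge leaving the tree is D—K (5); add K.
Step 4: cheapest edge leaving the tree is D—G (10); add G.
Step 5: cheapest edge leaving the tree is H—K (10); add H.
Step 6: cheapest edge leaving the tree is E—H (4); add E.
Step 7: cheapest edge leaving the tree is I—J (13); add J.
MST edges: F—I, D—I, D—K, D—G, H—K, E—H, I—J; total weight 1+5+5+10+10+4+13 = 48.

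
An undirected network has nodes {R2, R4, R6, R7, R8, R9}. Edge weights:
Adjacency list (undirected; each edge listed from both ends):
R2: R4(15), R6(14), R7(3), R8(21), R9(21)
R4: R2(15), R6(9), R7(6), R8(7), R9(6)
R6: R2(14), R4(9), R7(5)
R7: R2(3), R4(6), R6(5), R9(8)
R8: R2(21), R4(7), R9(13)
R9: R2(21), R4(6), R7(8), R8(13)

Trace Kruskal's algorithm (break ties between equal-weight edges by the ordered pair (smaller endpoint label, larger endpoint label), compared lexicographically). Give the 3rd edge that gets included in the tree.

Sort edges by weight, then run Kruskal:
R2–R7 (3): add. Components now {R6} {R2,R7} {R8} {R9} {R4}
R6–R7 (5): add. Components now {R2,R6,R7} {R8} {R9} {R4}
R4–R7 (6): add. Components now {R2,R4,R6,R7} {R8} {R9}
R4–R9 (6): add. Components now {R2,R4,R6,R7,R9} {R8}
R4–R8 (7): add. Components now {R2,R4,R6,R7,R8,R9}
The 3rd edge added is R4–R7.

R4-R7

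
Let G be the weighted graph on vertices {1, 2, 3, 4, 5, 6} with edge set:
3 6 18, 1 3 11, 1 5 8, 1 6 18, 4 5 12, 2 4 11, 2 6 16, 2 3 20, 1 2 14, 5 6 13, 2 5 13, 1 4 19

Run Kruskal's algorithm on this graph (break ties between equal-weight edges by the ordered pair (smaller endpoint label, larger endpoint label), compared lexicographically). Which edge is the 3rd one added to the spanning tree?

2-4

Kruskal: consider edges lightest-first.
1 5 (8): add — endpoints in different components.
1 3 (11): add — endpoints in different components.
2 4 (11): add — endpoints in different components.
4 5 (12): add — endpoints in different components.
2 5 (13): skip — 2 and 5 already connected.
5 6 (13): add — endpoints in different components.
The 3rd edge added is 2 4.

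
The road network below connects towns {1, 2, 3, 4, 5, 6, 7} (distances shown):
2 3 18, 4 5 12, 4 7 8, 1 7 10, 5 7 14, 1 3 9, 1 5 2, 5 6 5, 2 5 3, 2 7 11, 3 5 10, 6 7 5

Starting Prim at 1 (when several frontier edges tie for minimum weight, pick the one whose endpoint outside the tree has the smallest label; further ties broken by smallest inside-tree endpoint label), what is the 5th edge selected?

Prim's algorithm from 1:
Step 1: frontier [1 5 2, 1 3 9, 1 7 10] → take 1 5 (2); add 5.
Step 2: frontier [1 3 9, 1 7 10, 2 5 3, 5 6 5, 3 5 10, 4 5 12, 5 7 14] → take 2 5 (3); add 2.
Step 3: frontier [1 3 9, 1 7 10, 2 7 11, 2 3 18, 5 6 5, 3 5 10, 4 5 12, 5 7 14] → take 5 6 (5); add 6.
Step 4: frontier [1 3 9, 1 7 10, 2 7 11, 2 3 18, 3 5 10, 4 5 12, 5 7 14, 6 7 5] → take 6 7 (5); add 7.
Step 5: frontier [1 3 9, 2 3 18, 3 5 10, 4 5 12, 4 7 8] → take 4 7 (8); add 4.
Step 6: frontier [1 3 9, 2 3 18, 3 5 10] → take 1 3 (9); add 3.
The 5th edge added is 4 7.

4-7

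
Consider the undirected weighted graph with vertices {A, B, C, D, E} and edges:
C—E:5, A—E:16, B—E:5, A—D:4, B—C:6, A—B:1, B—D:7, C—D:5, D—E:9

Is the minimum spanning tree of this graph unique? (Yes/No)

Kruskal's algorithm — process edges by increasing weight (ties by edge label):
A—B (1): add — endpoints in different components.
A—D (4): add — endpoints in different components.
B—E (5): add — endpoints in different components.
C—D (5): add — endpoints in different components.
Non-tree edge C—E has weight 5, equal to the heaviest edge on its tree cycle — swapping gives another MST of the same weight. Not unique.

No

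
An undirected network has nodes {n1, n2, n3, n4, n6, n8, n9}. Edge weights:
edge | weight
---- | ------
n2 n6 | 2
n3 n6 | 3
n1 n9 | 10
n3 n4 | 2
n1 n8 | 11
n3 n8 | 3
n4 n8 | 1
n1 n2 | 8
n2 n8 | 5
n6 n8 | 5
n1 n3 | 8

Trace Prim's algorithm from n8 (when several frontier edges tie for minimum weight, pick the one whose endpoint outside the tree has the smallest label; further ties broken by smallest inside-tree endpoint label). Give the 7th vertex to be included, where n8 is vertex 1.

n9

Prim, starting at n8.
Step 1: cheapest edge leaving the tree is n4 n8 (1); add n4.
Step 2: cheapest edge leaving the tree is n3 n4 (2); add n3.
Step 3: cheapest edge leaving the tree is n3 n6 (3); add n6.
Step 4: cheapest edge leaving the tree is n2 n6 (2); add n2.
Step 5: cheapest edge leaving the tree is n1 n2 (8); add n1.
Step 6: cheapest edge leaving the tree is n1 n9 (10); add n9.
Vertex order: n8, n4, n3, n6, n2, n1, n9. The 7th vertex is n9.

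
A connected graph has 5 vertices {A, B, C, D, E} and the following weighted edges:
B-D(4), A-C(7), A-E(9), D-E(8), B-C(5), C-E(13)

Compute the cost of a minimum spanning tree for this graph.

Grow the tree from B using Prim:
Step 1: frontier [B-D 4, B-C 5] → take B-D (4); add D.
Step 2: frontier [B-C 5, D-E 8] → take B-C (5); add C.
Step 3: frontier [A-C 7, C-E 13, D-E 8] → take A-C (7); add A.
Step 4: frontier [A-E 9, C-E 13, D-E 8] → take D-E (8); add E.
MST edges: B-D, B-C, A-C, D-E; total weight 4+5+7+8 = 24.

24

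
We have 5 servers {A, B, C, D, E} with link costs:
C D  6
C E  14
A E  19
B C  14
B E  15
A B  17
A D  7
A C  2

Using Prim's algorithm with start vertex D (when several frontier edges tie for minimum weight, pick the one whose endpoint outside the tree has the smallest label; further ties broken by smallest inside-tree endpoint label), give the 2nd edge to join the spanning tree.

Prim's algorithm from D:
Step 1: frontier [C D 6, A D 7] → take C D (6); add C.
Step 2: frontier [A C 2, B C 14, C E 14, A D 7] → take A C (2); add A.
Step 3: frontier [A B 17, A E 19, B C 14, C E 14] → take B C (14); add B.
Step 4: frontier [A E 19, B E 15, C E 14] → take C E (14); add E.
The 2nd edge added is A C.

A-C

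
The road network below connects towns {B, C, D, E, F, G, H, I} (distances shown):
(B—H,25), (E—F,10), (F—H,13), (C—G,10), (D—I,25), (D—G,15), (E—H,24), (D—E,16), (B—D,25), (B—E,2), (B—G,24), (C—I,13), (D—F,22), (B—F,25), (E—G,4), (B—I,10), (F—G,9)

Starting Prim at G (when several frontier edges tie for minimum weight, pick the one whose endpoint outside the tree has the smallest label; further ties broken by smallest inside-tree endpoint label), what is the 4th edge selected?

C-G

Prim's algorithm from G:
Step 1: cheapest edge leaving the tree is E—G (4); add E.
Step 2: cheapest edge leaving the tree is B—E (2); add B.
Step 3: cheapest edge leaving the tree is F—G (9); add F.
Step 4: cheapest edge leaving the tree is C—G (10); add C.
Step 5: cheapest edge leaving the tree is B—I (10); add I.
Step 6: cheapest edge leaving the tree is F—H (13); add H.
Step 7: cheapest edge leaving the tree is D—G (15); add D.
The 4th edge added is C—G.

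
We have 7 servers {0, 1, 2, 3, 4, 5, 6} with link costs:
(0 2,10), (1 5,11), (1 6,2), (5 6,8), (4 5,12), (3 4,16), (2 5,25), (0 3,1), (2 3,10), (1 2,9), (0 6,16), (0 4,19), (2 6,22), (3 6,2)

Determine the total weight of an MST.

Kruskal: consider edges lightest-first.
0 3 (1): add — endpoints in different components.
1 6 (2): add — endpoints in different components.
3 6 (2): add — endpoints in different components.
5 6 (8): add — endpoints in different components.
1 2 (9): add — endpoints in different components.
0 2 (10): skip — 0 and 2 already connected.
2 3 (10): skip — 2 and 3 already connected.
1 5 (11): skip — 1 and 5 already connected.
4 5 (12): add — endpoints in different components.
MST edges: 0 3, 1 6, 3 6, 5 6, 1 2, 4 5; total weight 1+2+2+8+9+12 = 34.

34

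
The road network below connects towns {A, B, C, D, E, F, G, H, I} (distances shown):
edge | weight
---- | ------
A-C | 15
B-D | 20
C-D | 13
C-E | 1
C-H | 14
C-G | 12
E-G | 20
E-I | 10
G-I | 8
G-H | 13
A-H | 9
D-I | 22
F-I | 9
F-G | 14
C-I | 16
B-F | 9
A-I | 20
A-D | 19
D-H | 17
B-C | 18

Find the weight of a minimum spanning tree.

Kruskal: consider edges lightest-first.
C-E (1): add — endpoints in different components.
G-I (8): add — endpoints in different components.
A-H (9): add — endpoints in different components.
B-F (9): add — endpoints in different components.
F-I (9): add — endpoints in different components.
E-I (10): add — endpoints in different components.
C-G (12): skip — C and G already connected.
C-D (13): add — endpoints in different components.
G-H (13): add — endpoints in different components.
MST edges: C-E, G-I, A-H, B-F, F-I, E-I, C-D, G-H; total weight 1+8+9+9+9+10+13+13 = 72.

72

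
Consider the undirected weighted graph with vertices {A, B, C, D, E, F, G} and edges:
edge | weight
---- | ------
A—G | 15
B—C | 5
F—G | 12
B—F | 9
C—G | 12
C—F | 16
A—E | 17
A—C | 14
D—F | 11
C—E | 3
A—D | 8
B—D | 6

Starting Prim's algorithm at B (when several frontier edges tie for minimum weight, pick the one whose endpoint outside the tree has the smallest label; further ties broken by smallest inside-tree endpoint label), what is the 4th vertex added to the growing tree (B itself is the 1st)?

D

Prim, starting at B.
Step 1: cheapest edge leaving the tree is B—C (5); add C.
Step 2: cheapest edge leaving the tree is C—E (3); add E.
Step 3: cheapest edge leaving the tree is B—D (6); add D.
Step 4: cheapest edge leaving the tree is A—D (8); add A.
Step 5: cheapest edge leaving the tree is B—F (9); add F.
Step 6: cheapest edge leaving the tree is C—G (12); add G.
Vertex order: B, C, E, D, A, F, G. The 4th vertex is D.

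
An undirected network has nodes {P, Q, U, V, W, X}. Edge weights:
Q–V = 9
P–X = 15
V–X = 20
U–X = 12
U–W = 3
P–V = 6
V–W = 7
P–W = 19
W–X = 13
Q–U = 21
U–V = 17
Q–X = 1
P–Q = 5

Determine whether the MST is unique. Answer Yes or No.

Yes

Sort edges by weight, then run Kruskal:
Q–X (1): add — endpoints in different components.
U–W (3): add — endpoints in different components.
P–Q (5): add — endpoints in different components.
P–V (6): add — endpoints in different components.
V–W (7): add — endpoints in different components.
Every non-tree edge has weight strictly greater than the heaviest edge on the tree path between its endpoints, so the MST is unique.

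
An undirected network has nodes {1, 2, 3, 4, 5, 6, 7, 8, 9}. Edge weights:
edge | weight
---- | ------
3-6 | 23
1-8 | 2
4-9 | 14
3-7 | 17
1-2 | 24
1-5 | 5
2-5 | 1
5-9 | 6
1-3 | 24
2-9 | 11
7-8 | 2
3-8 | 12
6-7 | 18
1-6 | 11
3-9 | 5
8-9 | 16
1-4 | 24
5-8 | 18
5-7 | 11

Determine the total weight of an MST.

Prim, starting at 3.
Step 1: cheapest edge leaving the tree is 3-9 (5); add 9.
Step 2: cheapest edge leaving the tree is 5-9 (6); add 5.
Step 3: cheapest edge leaving the tree is 2-5 (1); add 2.
Step 4: cheapest edge leaving the tree is 1-5 (5); add 1.
Step 5: cheapest edge leaving the tree is 1-8 (2); add 8.
Step 6: cheapest edge leaving the tree is 7-8 (2); add 7.
Step 7: cheapest edge leaving the tree is 1-6 (11); add 6.
Step 8: cheapest edge leaving the tree is 4-9 (14); add 4.
MST edges: 3-9, 5-9, 2-5, 1-5, 1-8, 7-8, 1-6, 4-9; total weight 5+6+1+5+2+2+11+14 = 46.

46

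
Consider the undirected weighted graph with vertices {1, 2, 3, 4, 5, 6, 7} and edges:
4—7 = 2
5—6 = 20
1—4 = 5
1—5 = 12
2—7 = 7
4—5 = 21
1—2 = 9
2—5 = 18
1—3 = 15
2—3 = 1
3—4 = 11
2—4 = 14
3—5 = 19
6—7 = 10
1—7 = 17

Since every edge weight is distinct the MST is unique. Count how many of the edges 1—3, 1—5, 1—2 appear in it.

1

Kruskal's algorithm — process edges by increasing weight (ties by edge label):
2—3 (1): add — endpoints in different components.
4—7 (2): add — endpoints in different components.
1—4 (5): add — endpoints in different components.
2—7 (7): add — endpoints in different components.
1—2 (9): skip — 1 and 2 already connected.
6—7 (10): add — endpoints in different components.
3—4 (11): skip — 3 and 4 already connected.
1—5 (12): add — endpoints in different components.
MST edge set: {2—3, 4—7, 1—4, 2—7, 6—7, 1—5}.
Of the listed edges, {1—5} are in the MST → 1.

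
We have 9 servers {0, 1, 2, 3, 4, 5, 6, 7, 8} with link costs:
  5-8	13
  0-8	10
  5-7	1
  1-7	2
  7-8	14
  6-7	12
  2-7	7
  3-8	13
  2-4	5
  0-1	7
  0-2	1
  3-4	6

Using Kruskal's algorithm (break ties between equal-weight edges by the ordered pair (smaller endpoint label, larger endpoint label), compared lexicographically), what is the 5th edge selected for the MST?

3-4

Sort edges by weight, then run Kruskal:
0-2 (1): add — endpoints in different components.
5-7 (1): add — endpoints in different components.
1-7 (2): add — endpoints in different components.
2-4 (5): add — endpoints in different components.
3-4 (6): add — endpoints in different components.
0-1 (7): add — endpoints in different components.
2-7 (7): skip — 2 and 7 already connected.
0-8 (10): add — endpoints in different components.
6-7 (12): add — endpoints in different components.
The 5th edge added is 3-4.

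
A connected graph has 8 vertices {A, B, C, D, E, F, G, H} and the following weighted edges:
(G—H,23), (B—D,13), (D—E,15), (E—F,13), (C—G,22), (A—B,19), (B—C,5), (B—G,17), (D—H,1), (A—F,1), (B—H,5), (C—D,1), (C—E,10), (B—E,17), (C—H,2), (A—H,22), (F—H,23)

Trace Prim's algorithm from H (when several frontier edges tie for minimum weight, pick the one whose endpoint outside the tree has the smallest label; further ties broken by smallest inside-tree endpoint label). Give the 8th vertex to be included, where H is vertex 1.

G

Prim, starting at H.
Step 1: cheapest edge leaving the tree is D—H (1); add D.
Step 2: cheapest edge leaving the tree is C—D (1); add C.
Step 3: cheapest edge leaving the tree is B—C (5); add B.
Step 4: cheapest edge leaving the tree is C—E (10); add E.
Step 5: cheapest edge leaving the tree is E—F (13); add F.
Step 6: cheapest edge leaving the tree is A—F (1); add A.
Step 7: cheapest edge leaving the tree is B—G (17); add G.
Vertex order: H, D, C, B, E, F, A, G. The 8th vertex is G.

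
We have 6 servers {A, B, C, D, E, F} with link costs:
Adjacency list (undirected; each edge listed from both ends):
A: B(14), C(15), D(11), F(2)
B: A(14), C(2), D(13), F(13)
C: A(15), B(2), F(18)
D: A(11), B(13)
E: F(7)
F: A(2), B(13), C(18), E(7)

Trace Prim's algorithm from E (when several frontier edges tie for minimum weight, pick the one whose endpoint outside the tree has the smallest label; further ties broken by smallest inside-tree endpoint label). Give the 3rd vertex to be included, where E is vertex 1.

A

Prim, starting at E.
Step 1: frontier [E-F 7] → take E-F (7); add F.
Step 2: frontier [A-F 2, B-F 13, C-F 18] → take A-F (2); add A.
Step 3: frontier [A-D 11, A-B 14, A-C 15, B-F 13, C-F 18] → take A-D (11); add D.
Step 4: frontier [A-B 14, A-C 15, B-D 13, B-F 13, C-F 18] → take B-D (13); add B.
Step 5: frontier [A-C 15, B-C 2, C-F 18] → take B-C (2); add C.
Vertex order: E, F, A, D, B, C. The 3rd vertex is A.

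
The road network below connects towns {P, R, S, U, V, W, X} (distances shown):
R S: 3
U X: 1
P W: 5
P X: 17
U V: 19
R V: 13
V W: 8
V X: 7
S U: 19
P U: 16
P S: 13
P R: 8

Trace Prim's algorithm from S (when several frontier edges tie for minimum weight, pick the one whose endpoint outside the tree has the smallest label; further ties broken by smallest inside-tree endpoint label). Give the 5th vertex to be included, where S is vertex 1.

Prim, starting at S.
Step 1: frontier [R S 3, P S 13, S U 19] → take R S (3); add R.
Step 2: frontier [P R 8, R V 13, P S 13, S U 19] → take P R (8); add P.
Step 3: frontier [P W 5, P U 16, P X 17, R V 13, S U 19] → take P W (5); add W.
Step 4: frontier [P U 16, P X 17, R V 13, S U 19, V W 8] → take V W (8); add V.
Step 5: frontier [P U 16, P X 17, S U 19, V X 7, U V 19] → take V X (7); add X.
Step 6: frontier [P U 16, S U 19, U V 19, U X 1] → take U X (1); add U.
Vertex order: S, R, P, W, V, X, U. The 5th vertex is V.

V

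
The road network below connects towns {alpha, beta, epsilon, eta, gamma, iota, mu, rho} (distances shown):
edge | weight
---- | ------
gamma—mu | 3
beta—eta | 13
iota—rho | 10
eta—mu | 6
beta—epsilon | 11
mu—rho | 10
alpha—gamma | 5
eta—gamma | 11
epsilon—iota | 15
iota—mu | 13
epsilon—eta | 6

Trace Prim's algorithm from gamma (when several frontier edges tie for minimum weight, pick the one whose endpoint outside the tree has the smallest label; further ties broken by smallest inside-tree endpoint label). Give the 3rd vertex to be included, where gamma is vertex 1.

Prim, starting at gamma.
Step 1: frontier [gamma—mu 3, alpha—gamma 5, eta—gamma 11] → take gamma—mu (3); add mu.
Step 2: frontier [alpha—gamma 5, eta—gamma 11, eta—mu 6, mu—rho 10, iota—mu 13] → take alpha—gamma (5); add alpha.
Step 3: frontier [eta—gamma 11, eta—mu 6, mu—rho 10, iota—mu 13] → take eta—mu (6); add eta.
Step 4: frontier [epsilon—eta 6, beta—eta 13, mu—rho 10, iota—mu 13] → take epsilon—eta (6); add epsilon.
Step 5: frontier [beta—epsilon 11, epsilon—iota 15, beta—eta 13, mu—rho 10, iota—mu 13] → take mu—rho (10); add rho.
Step 6: frontier [beta—epsilon 11, epsilon—iota 15, beta—eta 13, iota—mu 13, iota—rho 10] → take iota—rho (10); add iota.
Step 7: frontier [beta—epsilon 11, beta—eta 13] → take beta—epsilon (11); add beta.
Vertex order: gamma, mu, alpha, eta, epsilon, rho, iota, beta. The 3rd vertex is alpha.

alpha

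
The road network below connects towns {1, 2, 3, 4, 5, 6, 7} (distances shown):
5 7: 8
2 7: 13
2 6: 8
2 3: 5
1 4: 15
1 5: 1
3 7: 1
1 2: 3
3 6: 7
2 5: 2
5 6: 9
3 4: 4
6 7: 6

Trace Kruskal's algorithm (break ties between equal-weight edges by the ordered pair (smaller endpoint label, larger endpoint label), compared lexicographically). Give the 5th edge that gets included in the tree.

2-3

Kruskal: consider edges lightest-first.
1 5 (1): add — endpoints in different components.
3 7 (1): add — endpoints in different components.
2 5 (2): add — endpoints in different components.
1 2 (3): skip — 1 and 2 already connected.
3 4 (4): add — endpoints in different components.
2 3 (5): add — endpoints in different components.
6 7 (6): add — endpoints in different components.
The 5th edge added is 2 3.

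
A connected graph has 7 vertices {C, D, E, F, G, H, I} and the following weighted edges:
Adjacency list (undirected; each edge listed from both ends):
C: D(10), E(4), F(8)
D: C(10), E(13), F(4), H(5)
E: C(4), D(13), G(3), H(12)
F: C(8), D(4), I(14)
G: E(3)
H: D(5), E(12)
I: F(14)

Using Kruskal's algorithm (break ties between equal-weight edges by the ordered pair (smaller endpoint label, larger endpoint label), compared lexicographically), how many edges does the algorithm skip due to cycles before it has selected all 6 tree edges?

Kruskal: consider edges lightest-first.
E-G (3): add. Components now {C} {D} {E,G} {F} {H} {I}
C-E (4): add. Components now {C,E,G} {D} {F} {H} {I}
D-F (4): add. Components now {C,E,G} {D,F} {H} {I}
D-H (5): add. Components now {C,E,G} {D,F,H} {I}
C-F (8): add. Components now {C,D,E,F,G,H} {I}
C-D (10): skip — C and D already connected.
E-H (12): skip — E and H already connected.
D-E (13): skip — D and E already connected.
F-I (14): add. Components now {C,D,E,F,G,H,I}
Edges rejected before the tree was complete: 3.

3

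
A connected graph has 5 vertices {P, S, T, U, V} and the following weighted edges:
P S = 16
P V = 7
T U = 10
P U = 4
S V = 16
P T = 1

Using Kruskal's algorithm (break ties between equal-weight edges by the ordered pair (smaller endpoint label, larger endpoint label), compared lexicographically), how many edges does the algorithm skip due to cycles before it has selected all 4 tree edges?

1

Sort edges by weight, then run Kruskal:
P T (1): add — endpoints in different components.
P U (4): add — endpoints in different components.
P V (7): add — endpoints in different components.
T U (10): skip — U and T already connected.
P S (16): add — endpoints in different components.
Edges rejected before the tree was complete: 1.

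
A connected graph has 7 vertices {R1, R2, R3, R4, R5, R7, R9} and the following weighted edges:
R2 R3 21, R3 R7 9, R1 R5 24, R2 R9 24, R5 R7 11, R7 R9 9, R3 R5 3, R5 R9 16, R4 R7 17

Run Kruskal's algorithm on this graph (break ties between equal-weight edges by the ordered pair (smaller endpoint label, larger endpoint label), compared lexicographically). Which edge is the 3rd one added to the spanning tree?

R7-R9

Kruskal: consider edges lightest-first.
R3 R5 (3): add — endpoints in different components.
R3 R7 (9): add — endpoints in different components.
R7 R9 (9): add — endpoints in different components.
R5 R7 (11): skip — R5 and R7 already connected.
R5 R9 (16): skip — R5 and R9 already connected.
R4 R7 (17): add — endpoints in different components.
R2 R3 (21): add — endpoints in different components.
R1 R5 (24): add — endpoints in different components.
The 3rd edge added is R7 R9.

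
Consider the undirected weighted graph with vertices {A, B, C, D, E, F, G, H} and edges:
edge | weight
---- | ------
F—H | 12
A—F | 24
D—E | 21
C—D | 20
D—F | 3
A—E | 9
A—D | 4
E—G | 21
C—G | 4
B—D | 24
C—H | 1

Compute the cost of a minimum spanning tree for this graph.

Prim's algorithm from E:
Step 1: cheapest edge leaving the tree is A—E (9); add A.
Step 2: cheapest edge leaving the tree is A—D (4); add D.
Step 3: cheapest edge leaving the tree is D—F (3); add F.
Step 4: cheapest edge leaving the tree is F—H (12); add H.
Step 5: cheapest edge leaving the tree is C—H (1); add C.
Step 6: cheapest edge leaving the tree is C—G (4); add G.
Step 7: cheapest edge leaving the tree is B—D (24); add B.
MST edges: A—E, A—D, D—F, F—H, C—H, C—G, B—D; total weight 9+4+3+12+1+4+24 = 57.

57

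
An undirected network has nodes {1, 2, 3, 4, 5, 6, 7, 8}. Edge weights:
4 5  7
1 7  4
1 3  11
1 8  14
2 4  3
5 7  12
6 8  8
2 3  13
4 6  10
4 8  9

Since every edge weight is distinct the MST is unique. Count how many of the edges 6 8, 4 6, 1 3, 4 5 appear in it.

Kruskal's algorithm — process edges by increasing weight (ties by edge label):
2 4 (3): add — endpoints in different components.
1 7 (4): add — endpoints in different components.
4 5 (7): add — endpoints in different components.
6 8 (8): add — endpoints in different components.
4 8 (9): add — endpoints in different components.
4 6 (10): skip — 4 and 6 already connected.
1 3 (11): add — endpoints in different components.
5 7 (12): add — endpoints in different components.
MST edge set: {2 4, 1 7, 4 5, 6 8, 4 8, 1 3, 5 7}.
Of the listed edges, {6 8, 1 3, 4 5} are in the MST → 3.

3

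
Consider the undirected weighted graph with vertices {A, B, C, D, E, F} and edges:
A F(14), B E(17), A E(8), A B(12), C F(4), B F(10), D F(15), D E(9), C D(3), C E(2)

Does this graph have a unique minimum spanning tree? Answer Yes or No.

Kruskal's algorithm — process edges by increasing weight (ties by edge label):
C E (2): add — endpoints in different components.
C D (3): add — endpoints in different components.
C F (4): add — endpoints in different components.
A E (8): add — endpoints in different components.
D E (9): skip — D and E already connected.
B F (10): add — endpoints in different components.
Every non-tree edge has weight strictly greater than the heaviest edge on the tree path between its endpoints, so the MST is unique.

Yes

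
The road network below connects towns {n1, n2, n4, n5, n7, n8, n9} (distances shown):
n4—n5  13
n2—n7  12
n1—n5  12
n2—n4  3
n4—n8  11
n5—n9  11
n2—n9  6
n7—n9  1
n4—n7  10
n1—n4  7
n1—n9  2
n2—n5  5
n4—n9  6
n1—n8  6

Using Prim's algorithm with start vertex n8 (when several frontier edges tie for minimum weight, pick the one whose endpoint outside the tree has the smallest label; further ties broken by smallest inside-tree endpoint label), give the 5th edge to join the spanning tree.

Prim, starting at n8.
Step 1: cheapest edge leaving the tree is n1—n8 (6); add n1.
Step 2: cheapest edge leaving the tree is n1—n9 (2); add n9.
Step 3: cheapest edge leaving the tree is n7—n9 (1); add n7.
Step 4: cheapest edge leaving the tree is n2—n9 (6); add n2.
Step 5: cheapest edge leaving the tree is n2—n4 (3); add n4.
Step 6: cheapest edge leaving the tree is n2—n5 (5); add n5.
The 5th edge added is n2—n4.

n2-n4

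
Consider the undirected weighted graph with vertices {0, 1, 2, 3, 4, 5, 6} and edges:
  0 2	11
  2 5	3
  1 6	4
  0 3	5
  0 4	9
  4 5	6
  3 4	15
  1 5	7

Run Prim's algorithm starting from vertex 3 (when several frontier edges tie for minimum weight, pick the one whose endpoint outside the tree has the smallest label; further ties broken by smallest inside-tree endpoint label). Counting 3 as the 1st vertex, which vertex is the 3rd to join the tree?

Prim's algorithm from 3:
Step 1: cheapest edge leaving the tree is 0 3 (5); add 0.
Step 2: cheapest edge leaving the tree is 0 4 (9); add 4.
Step 3: cheapest edge leaving the tree is 4 5 (6); add 5.
Step 4: cheapest edge leaving the tree is 2 5 (3); add 2.
Step 5: cheapest edge leaving the tree is 1 5 (7); add 1.
Step 6: cheapest edge leaving the tree is 1 6 (4); add 6.
Vertex order: 3, 0, 4, 5, 2, 1, 6. The 3rd vertex is 4.

4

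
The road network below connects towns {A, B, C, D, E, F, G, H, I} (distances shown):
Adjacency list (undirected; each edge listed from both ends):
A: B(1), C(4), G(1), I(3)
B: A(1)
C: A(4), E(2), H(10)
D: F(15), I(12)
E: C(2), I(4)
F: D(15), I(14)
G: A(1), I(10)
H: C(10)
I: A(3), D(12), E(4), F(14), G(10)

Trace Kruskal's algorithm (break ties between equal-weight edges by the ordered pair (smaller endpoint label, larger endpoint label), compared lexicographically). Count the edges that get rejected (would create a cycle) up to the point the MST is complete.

2

Sort edges by weight, then run Kruskal:
A-B (1): add — endpoints in different components.
A-G (1): add — endpoints in different components.
C-E (2): add — endpoints in different components.
A-I (3): add — endpoints in different components.
A-C (4): add — endpoints in different components.
E-I (4): skip — E and I already connected.
C-H (10): add — endpoints in different components.
G-I (10): skip — G and I already connected.
D-I (12): add — endpoints in different components.
F-I (14): add — endpoints in different components.
Edges rejected before the tree was complete: 2.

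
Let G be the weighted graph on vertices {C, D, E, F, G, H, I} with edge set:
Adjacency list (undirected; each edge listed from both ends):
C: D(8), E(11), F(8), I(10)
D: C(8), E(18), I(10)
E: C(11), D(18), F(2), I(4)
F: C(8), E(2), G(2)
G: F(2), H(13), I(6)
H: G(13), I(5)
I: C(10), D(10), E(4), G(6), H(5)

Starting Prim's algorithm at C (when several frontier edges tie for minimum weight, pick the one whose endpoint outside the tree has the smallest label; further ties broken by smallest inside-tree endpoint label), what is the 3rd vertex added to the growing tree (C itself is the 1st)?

Grow the tree from C using Prim:
Step 1: cheapest edge leaving the tree is C D (8); add D.
Step 2: cheapest edge leaving the tree is C F (8); add F.
Step 3: cheapest edge leaving the tree is E F (2); add E.
Step 4: cheapest edge leaving the tree is F G (2); add G.
Step 5: cheapest edge leaving the tree is E I (4); add I.
Step 6: cheapest edge leaving the tree is H I (5); add H.
Vertex order: C, D, F, E, G, I, H. The 3rd vertex is F.

F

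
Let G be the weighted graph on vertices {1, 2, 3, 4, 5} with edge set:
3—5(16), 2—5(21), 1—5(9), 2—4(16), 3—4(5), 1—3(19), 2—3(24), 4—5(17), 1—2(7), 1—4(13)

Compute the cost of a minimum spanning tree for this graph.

Grow the tree from 2 using Prim:
Step 1: frontier [1—2 7, 2—4 16, 2—5 21, 2—3 24] → take 1—2 (7); add 1.
Step 2: frontier [1—5 9, 1—4 13, 1—3 19, 2—4 16, 2—5 21, 2—3 24] → take 1—5 (9); add 5.
Step 3: frontier [1—4 13, 1—3 19, 2—4 16, 2—3 24, 3—5 16, 4—5 17] → take 1—4 (13); add 4.
Step 4: frontier [1—3 19, 2—3 24, 3—4 5, 3—5 16] → take 3—4 (5); add 3.
MST edges: 1—2, 1—5, 1—4, 3—4; total weight 7+9+13+5 = 34.

34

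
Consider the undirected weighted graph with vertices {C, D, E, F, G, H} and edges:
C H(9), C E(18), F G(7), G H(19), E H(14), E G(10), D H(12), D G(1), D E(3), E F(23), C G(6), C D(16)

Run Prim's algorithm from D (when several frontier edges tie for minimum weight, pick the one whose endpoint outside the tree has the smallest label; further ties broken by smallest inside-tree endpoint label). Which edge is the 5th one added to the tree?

C-H

Prim's algorithm from D:
Step 1: cheapest edge leaving the tree is D G (1); add G.
Step 2: cheapest edge leaving the tree is D E (3); add E.
Step 3: cheapest edge leaving the tree is C G (6); add C.
Step 4: cheapest edge leaving the tree is F G (7); add F.
Step 5: cheapest edge leaving the tree is C H (9); add H.
The 5th edge added is C H.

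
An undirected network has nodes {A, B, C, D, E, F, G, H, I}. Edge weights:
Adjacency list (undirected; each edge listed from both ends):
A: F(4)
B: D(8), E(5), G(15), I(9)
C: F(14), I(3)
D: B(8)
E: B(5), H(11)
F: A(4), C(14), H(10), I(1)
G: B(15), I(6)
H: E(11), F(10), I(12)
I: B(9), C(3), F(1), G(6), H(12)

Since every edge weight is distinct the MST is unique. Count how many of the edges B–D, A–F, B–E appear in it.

3

Kruskal: consider edges lightest-first.
F–I (1): add — endpoints in different components.
C–I (3): add — endpoints in different components.
A–F (4): add — endpoints in different components.
B–E (5): add — endpoints in different components.
G–I (6): add — endpoints in different components.
B–D (8): add — endpoints in different components.
B–I (9): add — endpoints in different components.
F–H (10): add — endpoints in different components.
MST edge set: {F–I, C–I, A–F, B–E, G–I, B–D, B–I, F–H}.
Of the listed edges, {B–D, A–F, B–E} are in the MST → 3.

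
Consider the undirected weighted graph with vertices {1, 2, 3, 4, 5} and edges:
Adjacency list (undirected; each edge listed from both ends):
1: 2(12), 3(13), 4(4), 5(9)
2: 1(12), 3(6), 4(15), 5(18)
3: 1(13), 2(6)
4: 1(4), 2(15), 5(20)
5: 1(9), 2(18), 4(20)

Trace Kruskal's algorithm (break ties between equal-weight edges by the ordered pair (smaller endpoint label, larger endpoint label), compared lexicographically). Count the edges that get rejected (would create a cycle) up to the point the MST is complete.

Kruskal's algorithm — process edges by increasing weight (ties by edge label):
1 4 (4): add. Components now {1,4} {2} {3} {5}
2 3 (6): add. Components now {1,4} {2,3} {5}
1 5 (9): add. Components now {1,4,5} {2,3}
1 2 (12): add. Components now {1,2,3,4,5}
Edges rejected before the tree was complete: 0.

0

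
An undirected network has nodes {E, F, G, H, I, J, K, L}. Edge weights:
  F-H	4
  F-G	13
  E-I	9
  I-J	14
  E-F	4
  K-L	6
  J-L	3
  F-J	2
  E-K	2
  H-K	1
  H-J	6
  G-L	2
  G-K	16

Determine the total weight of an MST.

Prim's algorithm from I:
Step 1: cheapest edge leaving the tree is E-I (9); add E.
Step 2: cheapest edge leaving the tree is E-K (2); add K.
Step 3: cheapest edge leaving the tree is H-K (1); add H.
Step 4: cheapest edge leaving the tree is E-F (4); add F.
Step 5: cheapest edge leaving the tree is F-J (2); add J.
Step 6: cheapest edge leaving the tree is J-L (3); add L.
Step 7: cheapest edge leaving the tree is G-L (2); add G.
MST edges: E-I, E-K, H-K, E-F, F-J, J-L, G-L; total weight 9+2+1+4+2+3+2 = 23.

23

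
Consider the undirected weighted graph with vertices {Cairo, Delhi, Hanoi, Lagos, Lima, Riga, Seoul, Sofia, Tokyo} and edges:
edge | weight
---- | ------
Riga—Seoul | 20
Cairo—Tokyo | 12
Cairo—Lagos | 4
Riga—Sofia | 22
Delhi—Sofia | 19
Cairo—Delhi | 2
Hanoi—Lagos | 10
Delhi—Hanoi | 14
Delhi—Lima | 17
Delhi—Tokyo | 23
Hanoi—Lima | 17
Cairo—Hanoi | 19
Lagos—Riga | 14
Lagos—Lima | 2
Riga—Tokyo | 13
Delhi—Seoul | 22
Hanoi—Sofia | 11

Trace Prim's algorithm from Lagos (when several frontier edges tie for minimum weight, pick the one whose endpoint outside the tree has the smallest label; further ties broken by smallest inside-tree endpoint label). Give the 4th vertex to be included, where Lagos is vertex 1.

Grow the tree from Lagos using Prim:
Step 1: cheapest edge leaving the tree is Lagos—Lima (2); add Lima.
Step 2: cheapest edge leaving the tree is Cairo—Lagos (4); add Cairo.
Step 3: cheapest edge leaving the tree is Cairo—Delhi (2); add Delhi.
Step 4: cheapest edge leaving the tree is Hanoi—Lagos (10); add Hanoi.
Step 5: cheapest edge leaving the tree is Hanoi—Sofia (11); add Sofia.
Step 6: cheapest edge leaving the tree is Cairo—Tokyo (12); add Tokyo.
Step 7: cheapest edge leaving the tree is Riga—Tokyo (13); add Riga.
Step 8: cheapest edge leaving the tree is Riga—Seoul (20); add Seoul.
Vertex order: Lagos, Lima, Cairo, Delhi, Hanoi, Sofia, Tokyo, Riga, Seoul. The 4th vertex is Delhi.

Delhi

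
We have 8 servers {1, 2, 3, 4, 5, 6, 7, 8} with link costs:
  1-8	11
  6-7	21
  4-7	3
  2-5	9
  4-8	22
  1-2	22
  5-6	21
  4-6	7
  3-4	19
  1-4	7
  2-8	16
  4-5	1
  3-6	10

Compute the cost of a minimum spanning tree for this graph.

Prim, starting at 8.
Step 1: frontier [1-8 11, 2-8 16, 4-8 22] → take 1-8 (11); add 1.
Step 2: frontier [1-4 7, 1-2 22, 2-8 16, 4-8 22] → take 1-4 (7); add 4.
Step 3: frontier [1-2 22, 4-5 1, 4-7 3, 4-6 7, 3-4 19, 2-8 16] → take 4-5 (1); add 5.
Step 4: frontier [1-2 22, 4-7 3, 4-6 7, 3-4 19, 2-5 9, 5-6 21, 2-8 16] → take 4-7 (3); add 7.
Step 5: frontier [1-2 22, 4-6 7, 3-4 19, 2-5 9, 5-6 21, 6-7 21, 2-8 16] → take 4-6 (7); add 6.
Step 6: frontier [1-2 22, 3-4 19, 2-5 9, 3-6 10, 2-8 16] → take 2-5 (9); add 2.
Step 7: frontier [3-4 19, 3-6 10] → take 3-6 (10); add 3.
MST edges: 1-8, 1-4, 4-5, 4-7, 4-6, 2-5, 3-6; total weight 11+7+1+3+7+9+10 = 48.

48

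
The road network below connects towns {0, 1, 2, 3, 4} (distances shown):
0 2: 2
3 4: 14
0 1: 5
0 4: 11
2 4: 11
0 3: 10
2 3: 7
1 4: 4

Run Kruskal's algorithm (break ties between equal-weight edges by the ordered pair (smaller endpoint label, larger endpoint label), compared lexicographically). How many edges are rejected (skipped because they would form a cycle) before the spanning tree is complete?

0

Kruskal's algorithm — process edges by increasing weight (ties by edge label):
0 2 (2): add — endpoints in different components.
1 4 (4): add — endpoints in different components.
0 1 (5): add — endpoints in different components.
2 3 (7): add — endpoints in different components.
Edges rejected before the tree was complete: 0.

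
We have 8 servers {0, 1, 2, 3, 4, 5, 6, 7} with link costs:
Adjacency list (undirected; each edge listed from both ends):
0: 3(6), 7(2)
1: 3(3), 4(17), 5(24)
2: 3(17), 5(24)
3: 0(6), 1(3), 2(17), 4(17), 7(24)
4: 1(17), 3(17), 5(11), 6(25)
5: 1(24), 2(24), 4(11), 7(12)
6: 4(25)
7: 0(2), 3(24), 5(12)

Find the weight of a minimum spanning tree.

76

Prim, starting at 6.
Step 1: cheapest edge leaving the tree is 4 6 (25); add 4.
Step 2: cheapest edge leaving the tree is 4 5 (11); add 5.
Step 3: cheapest edge leaving the tree is 5 7 (12); add 7.
Step 4: cheapest edge leaving the tree is 0 7 (2); add 0.
Step 5: cheapest edge leaving the tree is 0 3 (6); add 3.
Step 6: cheapest edge leaving the tree is 1 3 (3); add 1.
Step 7: cheapest edge leaving the tree is 2 3 (17); add 2.
MST edges: 4 6, 4 5, 5 7, 0 7, 0 3, 1 3, 2 3; total weight 25+11+12+2+6+3+17 = 76.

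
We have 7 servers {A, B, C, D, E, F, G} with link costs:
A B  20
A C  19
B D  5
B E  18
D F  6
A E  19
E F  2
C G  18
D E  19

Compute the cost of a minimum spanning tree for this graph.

69

Kruskal's algorithm — process edges by increasing weight (ties by edge label):
E F (2): add — endpoints in different components.
B D (5): add — endpoints in different components.
D F (6): add — endpoints in different components.
B E (18): skip — B and E already connected.
C G (18): add — endpoints in different components.
A C (19): add — endpoints in different components.
A E (19): add — endpoints in different components.
MST edges: E F, B D, D F, C G, A C, A E; total weight 2+5+6+18+19+19 = 69.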